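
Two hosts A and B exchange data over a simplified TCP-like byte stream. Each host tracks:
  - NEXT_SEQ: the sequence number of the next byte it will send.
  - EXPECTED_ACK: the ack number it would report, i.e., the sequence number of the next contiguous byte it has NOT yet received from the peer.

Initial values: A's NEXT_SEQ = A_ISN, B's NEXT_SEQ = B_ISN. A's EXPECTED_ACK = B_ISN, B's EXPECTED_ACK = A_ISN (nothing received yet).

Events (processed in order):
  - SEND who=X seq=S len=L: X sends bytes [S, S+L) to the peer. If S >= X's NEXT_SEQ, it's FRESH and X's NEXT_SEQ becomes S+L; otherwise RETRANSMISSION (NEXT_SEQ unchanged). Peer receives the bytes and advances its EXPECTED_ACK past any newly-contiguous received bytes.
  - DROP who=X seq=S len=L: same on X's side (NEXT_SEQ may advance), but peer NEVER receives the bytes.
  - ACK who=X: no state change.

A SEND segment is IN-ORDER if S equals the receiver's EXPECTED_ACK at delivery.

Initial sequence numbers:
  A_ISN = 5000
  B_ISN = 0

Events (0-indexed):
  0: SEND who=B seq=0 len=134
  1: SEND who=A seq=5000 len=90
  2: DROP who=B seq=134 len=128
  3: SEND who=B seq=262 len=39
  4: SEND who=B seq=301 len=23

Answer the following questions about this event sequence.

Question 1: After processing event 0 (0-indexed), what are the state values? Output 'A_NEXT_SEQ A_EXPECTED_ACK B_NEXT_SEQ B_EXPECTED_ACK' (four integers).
After event 0: A_seq=5000 A_ack=134 B_seq=134 B_ack=5000

5000 134 134 5000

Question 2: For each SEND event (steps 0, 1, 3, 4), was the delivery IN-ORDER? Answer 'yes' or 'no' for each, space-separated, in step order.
Answer: yes yes no no

Derivation:
Step 0: SEND seq=0 -> in-order
Step 1: SEND seq=5000 -> in-order
Step 3: SEND seq=262 -> out-of-order
Step 4: SEND seq=301 -> out-of-order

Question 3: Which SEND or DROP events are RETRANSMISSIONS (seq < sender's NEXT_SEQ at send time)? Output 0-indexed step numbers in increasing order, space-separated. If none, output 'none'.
Step 0: SEND seq=0 -> fresh
Step 1: SEND seq=5000 -> fresh
Step 2: DROP seq=134 -> fresh
Step 3: SEND seq=262 -> fresh
Step 4: SEND seq=301 -> fresh

Answer: none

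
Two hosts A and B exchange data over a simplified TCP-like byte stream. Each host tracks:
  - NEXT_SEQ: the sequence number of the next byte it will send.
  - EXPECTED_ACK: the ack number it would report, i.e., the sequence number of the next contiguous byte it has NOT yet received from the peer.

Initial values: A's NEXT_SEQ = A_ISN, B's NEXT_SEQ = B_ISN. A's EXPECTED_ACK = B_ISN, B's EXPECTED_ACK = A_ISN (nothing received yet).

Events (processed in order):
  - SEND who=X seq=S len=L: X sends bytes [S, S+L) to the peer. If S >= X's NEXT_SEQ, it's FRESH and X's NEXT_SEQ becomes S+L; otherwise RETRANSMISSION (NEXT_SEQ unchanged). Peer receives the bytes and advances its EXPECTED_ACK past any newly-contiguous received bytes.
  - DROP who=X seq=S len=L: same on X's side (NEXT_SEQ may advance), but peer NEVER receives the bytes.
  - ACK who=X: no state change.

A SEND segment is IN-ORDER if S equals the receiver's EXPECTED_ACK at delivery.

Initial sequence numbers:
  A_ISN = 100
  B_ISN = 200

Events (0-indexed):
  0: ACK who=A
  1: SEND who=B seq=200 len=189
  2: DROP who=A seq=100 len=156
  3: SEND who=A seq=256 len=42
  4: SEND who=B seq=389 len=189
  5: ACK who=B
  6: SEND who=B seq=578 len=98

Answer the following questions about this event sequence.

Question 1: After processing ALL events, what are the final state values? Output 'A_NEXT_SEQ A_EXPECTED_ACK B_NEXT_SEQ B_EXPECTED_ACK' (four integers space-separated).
After event 0: A_seq=100 A_ack=200 B_seq=200 B_ack=100
After event 1: A_seq=100 A_ack=389 B_seq=389 B_ack=100
After event 2: A_seq=256 A_ack=389 B_seq=389 B_ack=100
After event 3: A_seq=298 A_ack=389 B_seq=389 B_ack=100
After event 4: A_seq=298 A_ack=578 B_seq=578 B_ack=100
After event 5: A_seq=298 A_ack=578 B_seq=578 B_ack=100
After event 6: A_seq=298 A_ack=676 B_seq=676 B_ack=100

Answer: 298 676 676 100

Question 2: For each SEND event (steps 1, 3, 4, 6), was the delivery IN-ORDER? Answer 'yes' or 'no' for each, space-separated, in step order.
Answer: yes no yes yes

Derivation:
Step 1: SEND seq=200 -> in-order
Step 3: SEND seq=256 -> out-of-order
Step 4: SEND seq=389 -> in-order
Step 6: SEND seq=578 -> in-order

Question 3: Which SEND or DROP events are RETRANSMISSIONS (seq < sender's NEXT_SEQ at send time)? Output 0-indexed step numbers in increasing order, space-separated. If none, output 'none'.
Answer: none

Derivation:
Step 1: SEND seq=200 -> fresh
Step 2: DROP seq=100 -> fresh
Step 3: SEND seq=256 -> fresh
Step 4: SEND seq=389 -> fresh
Step 6: SEND seq=578 -> fresh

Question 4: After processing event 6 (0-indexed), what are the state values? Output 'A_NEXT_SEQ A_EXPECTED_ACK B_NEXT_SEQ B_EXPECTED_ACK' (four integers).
After event 0: A_seq=100 A_ack=200 B_seq=200 B_ack=100
After event 1: A_seq=100 A_ack=389 B_seq=389 B_ack=100
After event 2: A_seq=256 A_ack=389 B_seq=389 B_ack=100
After event 3: A_seq=298 A_ack=389 B_seq=389 B_ack=100
After event 4: A_seq=298 A_ack=578 B_seq=578 B_ack=100
After event 5: A_seq=298 A_ack=578 B_seq=578 B_ack=100
After event 6: A_seq=298 A_ack=676 B_seq=676 B_ack=100

298 676 676 100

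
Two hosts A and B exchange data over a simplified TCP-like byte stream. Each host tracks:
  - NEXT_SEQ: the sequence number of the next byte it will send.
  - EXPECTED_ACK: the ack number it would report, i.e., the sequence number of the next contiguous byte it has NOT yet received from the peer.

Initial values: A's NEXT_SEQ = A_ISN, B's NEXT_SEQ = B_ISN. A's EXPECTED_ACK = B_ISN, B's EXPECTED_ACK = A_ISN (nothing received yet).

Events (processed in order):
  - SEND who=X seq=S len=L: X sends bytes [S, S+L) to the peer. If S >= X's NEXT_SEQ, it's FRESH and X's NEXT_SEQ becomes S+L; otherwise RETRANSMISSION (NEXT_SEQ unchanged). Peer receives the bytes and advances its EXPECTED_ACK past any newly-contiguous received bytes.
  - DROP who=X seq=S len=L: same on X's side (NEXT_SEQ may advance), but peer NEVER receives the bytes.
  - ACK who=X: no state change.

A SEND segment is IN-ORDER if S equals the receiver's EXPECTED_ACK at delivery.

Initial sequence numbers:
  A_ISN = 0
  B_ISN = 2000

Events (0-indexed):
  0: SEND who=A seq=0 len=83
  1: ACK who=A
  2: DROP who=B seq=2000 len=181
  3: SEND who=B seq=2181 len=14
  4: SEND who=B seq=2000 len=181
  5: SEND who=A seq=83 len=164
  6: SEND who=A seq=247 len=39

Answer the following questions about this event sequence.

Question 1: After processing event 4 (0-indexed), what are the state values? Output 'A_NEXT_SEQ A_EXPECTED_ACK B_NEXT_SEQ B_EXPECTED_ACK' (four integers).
After event 0: A_seq=83 A_ack=2000 B_seq=2000 B_ack=83
After event 1: A_seq=83 A_ack=2000 B_seq=2000 B_ack=83
After event 2: A_seq=83 A_ack=2000 B_seq=2181 B_ack=83
After event 3: A_seq=83 A_ack=2000 B_seq=2195 B_ack=83
After event 4: A_seq=83 A_ack=2195 B_seq=2195 B_ack=83

83 2195 2195 83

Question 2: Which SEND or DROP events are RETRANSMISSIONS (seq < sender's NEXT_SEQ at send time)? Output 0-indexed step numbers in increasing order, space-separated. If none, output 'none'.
Step 0: SEND seq=0 -> fresh
Step 2: DROP seq=2000 -> fresh
Step 3: SEND seq=2181 -> fresh
Step 4: SEND seq=2000 -> retransmit
Step 5: SEND seq=83 -> fresh
Step 6: SEND seq=247 -> fresh

Answer: 4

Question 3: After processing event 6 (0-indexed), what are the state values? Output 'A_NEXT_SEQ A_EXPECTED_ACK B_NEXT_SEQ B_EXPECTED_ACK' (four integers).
After event 0: A_seq=83 A_ack=2000 B_seq=2000 B_ack=83
After event 1: A_seq=83 A_ack=2000 B_seq=2000 B_ack=83
After event 2: A_seq=83 A_ack=2000 B_seq=2181 B_ack=83
After event 3: A_seq=83 A_ack=2000 B_seq=2195 B_ack=83
After event 4: A_seq=83 A_ack=2195 B_seq=2195 B_ack=83
After event 5: A_seq=247 A_ack=2195 B_seq=2195 B_ack=247
After event 6: A_seq=286 A_ack=2195 B_seq=2195 B_ack=286

286 2195 2195 286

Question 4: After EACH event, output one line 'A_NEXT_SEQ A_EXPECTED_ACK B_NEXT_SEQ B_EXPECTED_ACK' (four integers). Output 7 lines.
83 2000 2000 83
83 2000 2000 83
83 2000 2181 83
83 2000 2195 83
83 2195 2195 83
247 2195 2195 247
286 2195 2195 286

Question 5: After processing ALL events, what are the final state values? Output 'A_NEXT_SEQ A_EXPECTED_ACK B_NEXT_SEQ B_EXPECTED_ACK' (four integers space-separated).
Answer: 286 2195 2195 286

Derivation:
After event 0: A_seq=83 A_ack=2000 B_seq=2000 B_ack=83
After event 1: A_seq=83 A_ack=2000 B_seq=2000 B_ack=83
After event 2: A_seq=83 A_ack=2000 B_seq=2181 B_ack=83
After event 3: A_seq=83 A_ack=2000 B_seq=2195 B_ack=83
After event 4: A_seq=83 A_ack=2195 B_seq=2195 B_ack=83
After event 5: A_seq=247 A_ack=2195 B_seq=2195 B_ack=247
After event 6: A_seq=286 A_ack=2195 B_seq=2195 B_ack=286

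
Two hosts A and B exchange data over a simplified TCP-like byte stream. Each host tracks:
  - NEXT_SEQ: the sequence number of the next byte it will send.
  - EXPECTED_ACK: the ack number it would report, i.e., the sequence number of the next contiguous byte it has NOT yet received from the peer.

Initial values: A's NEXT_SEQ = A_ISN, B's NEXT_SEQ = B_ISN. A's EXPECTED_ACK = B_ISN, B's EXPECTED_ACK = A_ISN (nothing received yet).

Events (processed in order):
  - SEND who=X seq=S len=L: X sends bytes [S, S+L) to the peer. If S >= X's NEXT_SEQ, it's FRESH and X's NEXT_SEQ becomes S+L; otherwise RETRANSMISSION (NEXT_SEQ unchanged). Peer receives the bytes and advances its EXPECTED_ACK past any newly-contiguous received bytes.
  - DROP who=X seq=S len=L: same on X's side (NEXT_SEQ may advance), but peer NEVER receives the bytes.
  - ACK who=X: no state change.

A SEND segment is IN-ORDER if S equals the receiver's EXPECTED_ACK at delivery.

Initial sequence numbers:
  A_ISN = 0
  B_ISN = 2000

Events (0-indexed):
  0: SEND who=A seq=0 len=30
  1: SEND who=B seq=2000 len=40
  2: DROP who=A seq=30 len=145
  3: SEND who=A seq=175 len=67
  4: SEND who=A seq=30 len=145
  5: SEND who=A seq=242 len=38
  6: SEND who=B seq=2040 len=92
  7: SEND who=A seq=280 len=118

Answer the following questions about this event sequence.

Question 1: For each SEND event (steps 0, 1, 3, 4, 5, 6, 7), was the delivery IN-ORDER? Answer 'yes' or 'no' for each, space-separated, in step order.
Answer: yes yes no yes yes yes yes

Derivation:
Step 0: SEND seq=0 -> in-order
Step 1: SEND seq=2000 -> in-order
Step 3: SEND seq=175 -> out-of-order
Step 4: SEND seq=30 -> in-order
Step 5: SEND seq=242 -> in-order
Step 6: SEND seq=2040 -> in-order
Step 7: SEND seq=280 -> in-order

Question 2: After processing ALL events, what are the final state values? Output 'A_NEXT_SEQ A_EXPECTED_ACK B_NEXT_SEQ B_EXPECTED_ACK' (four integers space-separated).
After event 0: A_seq=30 A_ack=2000 B_seq=2000 B_ack=30
After event 1: A_seq=30 A_ack=2040 B_seq=2040 B_ack=30
After event 2: A_seq=175 A_ack=2040 B_seq=2040 B_ack=30
After event 3: A_seq=242 A_ack=2040 B_seq=2040 B_ack=30
After event 4: A_seq=242 A_ack=2040 B_seq=2040 B_ack=242
After event 5: A_seq=280 A_ack=2040 B_seq=2040 B_ack=280
After event 6: A_seq=280 A_ack=2132 B_seq=2132 B_ack=280
After event 7: A_seq=398 A_ack=2132 B_seq=2132 B_ack=398

Answer: 398 2132 2132 398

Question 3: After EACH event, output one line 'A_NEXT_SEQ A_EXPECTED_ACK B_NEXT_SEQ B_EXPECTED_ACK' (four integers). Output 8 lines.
30 2000 2000 30
30 2040 2040 30
175 2040 2040 30
242 2040 2040 30
242 2040 2040 242
280 2040 2040 280
280 2132 2132 280
398 2132 2132 398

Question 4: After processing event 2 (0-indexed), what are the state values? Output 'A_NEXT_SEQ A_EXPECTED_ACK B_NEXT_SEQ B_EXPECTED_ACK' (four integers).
After event 0: A_seq=30 A_ack=2000 B_seq=2000 B_ack=30
After event 1: A_seq=30 A_ack=2040 B_seq=2040 B_ack=30
After event 2: A_seq=175 A_ack=2040 B_seq=2040 B_ack=30

175 2040 2040 30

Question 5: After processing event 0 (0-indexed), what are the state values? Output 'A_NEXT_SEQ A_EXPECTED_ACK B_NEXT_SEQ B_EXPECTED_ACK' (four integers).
After event 0: A_seq=30 A_ack=2000 B_seq=2000 B_ack=30

30 2000 2000 30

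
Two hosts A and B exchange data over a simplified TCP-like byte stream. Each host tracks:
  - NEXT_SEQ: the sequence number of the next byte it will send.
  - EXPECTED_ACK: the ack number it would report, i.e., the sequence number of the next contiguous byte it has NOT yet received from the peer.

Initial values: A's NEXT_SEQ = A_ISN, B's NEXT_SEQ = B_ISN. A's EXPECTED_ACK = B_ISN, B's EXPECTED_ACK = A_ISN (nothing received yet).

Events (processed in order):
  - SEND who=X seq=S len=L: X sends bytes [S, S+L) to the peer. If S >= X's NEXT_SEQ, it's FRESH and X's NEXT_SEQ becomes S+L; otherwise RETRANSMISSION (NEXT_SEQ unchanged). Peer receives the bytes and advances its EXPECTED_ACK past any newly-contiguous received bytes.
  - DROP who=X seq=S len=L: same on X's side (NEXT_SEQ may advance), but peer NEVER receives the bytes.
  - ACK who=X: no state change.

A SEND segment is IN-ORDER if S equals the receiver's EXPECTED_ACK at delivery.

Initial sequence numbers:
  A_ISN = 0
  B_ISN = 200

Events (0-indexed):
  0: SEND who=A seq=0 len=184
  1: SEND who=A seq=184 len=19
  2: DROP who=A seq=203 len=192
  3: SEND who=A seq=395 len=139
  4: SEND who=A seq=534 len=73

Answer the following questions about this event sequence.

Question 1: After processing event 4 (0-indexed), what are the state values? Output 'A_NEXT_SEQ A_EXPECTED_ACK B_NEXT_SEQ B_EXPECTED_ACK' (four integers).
After event 0: A_seq=184 A_ack=200 B_seq=200 B_ack=184
After event 1: A_seq=203 A_ack=200 B_seq=200 B_ack=203
After event 2: A_seq=395 A_ack=200 B_seq=200 B_ack=203
After event 3: A_seq=534 A_ack=200 B_seq=200 B_ack=203
After event 4: A_seq=607 A_ack=200 B_seq=200 B_ack=203

607 200 200 203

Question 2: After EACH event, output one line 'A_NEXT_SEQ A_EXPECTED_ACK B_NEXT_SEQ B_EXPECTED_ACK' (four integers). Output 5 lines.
184 200 200 184
203 200 200 203
395 200 200 203
534 200 200 203
607 200 200 203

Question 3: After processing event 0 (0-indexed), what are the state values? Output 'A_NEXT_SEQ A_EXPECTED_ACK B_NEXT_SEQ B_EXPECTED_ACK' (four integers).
After event 0: A_seq=184 A_ack=200 B_seq=200 B_ack=184

184 200 200 184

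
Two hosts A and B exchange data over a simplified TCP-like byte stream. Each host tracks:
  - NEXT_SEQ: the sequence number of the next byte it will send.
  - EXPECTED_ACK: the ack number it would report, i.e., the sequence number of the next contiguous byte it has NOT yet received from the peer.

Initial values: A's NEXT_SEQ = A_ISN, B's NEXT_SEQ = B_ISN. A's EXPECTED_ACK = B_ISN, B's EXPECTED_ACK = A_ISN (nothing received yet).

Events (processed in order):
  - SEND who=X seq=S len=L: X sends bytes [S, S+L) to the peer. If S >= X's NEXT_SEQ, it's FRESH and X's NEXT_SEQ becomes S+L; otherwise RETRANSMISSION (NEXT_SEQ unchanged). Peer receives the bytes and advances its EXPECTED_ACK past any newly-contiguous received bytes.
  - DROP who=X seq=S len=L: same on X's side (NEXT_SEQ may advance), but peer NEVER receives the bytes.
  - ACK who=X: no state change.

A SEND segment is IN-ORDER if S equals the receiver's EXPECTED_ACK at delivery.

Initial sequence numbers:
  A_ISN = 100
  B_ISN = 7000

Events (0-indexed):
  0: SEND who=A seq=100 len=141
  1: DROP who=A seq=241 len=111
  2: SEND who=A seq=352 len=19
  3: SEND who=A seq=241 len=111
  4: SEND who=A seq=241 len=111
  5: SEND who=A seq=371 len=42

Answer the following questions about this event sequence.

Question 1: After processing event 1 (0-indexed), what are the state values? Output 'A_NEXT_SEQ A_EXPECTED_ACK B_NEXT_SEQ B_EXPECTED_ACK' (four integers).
After event 0: A_seq=241 A_ack=7000 B_seq=7000 B_ack=241
After event 1: A_seq=352 A_ack=7000 B_seq=7000 B_ack=241

352 7000 7000 241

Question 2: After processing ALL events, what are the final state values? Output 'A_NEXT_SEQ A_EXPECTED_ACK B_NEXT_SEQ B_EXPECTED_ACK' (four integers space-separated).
After event 0: A_seq=241 A_ack=7000 B_seq=7000 B_ack=241
After event 1: A_seq=352 A_ack=7000 B_seq=7000 B_ack=241
After event 2: A_seq=371 A_ack=7000 B_seq=7000 B_ack=241
After event 3: A_seq=371 A_ack=7000 B_seq=7000 B_ack=371
After event 4: A_seq=371 A_ack=7000 B_seq=7000 B_ack=371
After event 5: A_seq=413 A_ack=7000 B_seq=7000 B_ack=413

Answer: 413 7000 7000 413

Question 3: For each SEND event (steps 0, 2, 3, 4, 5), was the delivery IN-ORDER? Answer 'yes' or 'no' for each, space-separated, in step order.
Answer: yes no yes no yes

Derivation:
Step 0: SEND seq=100 -> in-order
Step 2: SEND seq=352 -> out-of-order
Step 3: SEND seq=241 -> in-order
Step 4: SEND seq=241 -> out-of-order
Step 5: SEND seq=371 -> in-order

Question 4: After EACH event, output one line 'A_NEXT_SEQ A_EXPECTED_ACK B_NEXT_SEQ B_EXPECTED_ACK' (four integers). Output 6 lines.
241 7000 7000 241
352 7000 7000 241
371 7000 7000 241
371 7000 7000 371
371 7000 7000 371
413 7000 7000 413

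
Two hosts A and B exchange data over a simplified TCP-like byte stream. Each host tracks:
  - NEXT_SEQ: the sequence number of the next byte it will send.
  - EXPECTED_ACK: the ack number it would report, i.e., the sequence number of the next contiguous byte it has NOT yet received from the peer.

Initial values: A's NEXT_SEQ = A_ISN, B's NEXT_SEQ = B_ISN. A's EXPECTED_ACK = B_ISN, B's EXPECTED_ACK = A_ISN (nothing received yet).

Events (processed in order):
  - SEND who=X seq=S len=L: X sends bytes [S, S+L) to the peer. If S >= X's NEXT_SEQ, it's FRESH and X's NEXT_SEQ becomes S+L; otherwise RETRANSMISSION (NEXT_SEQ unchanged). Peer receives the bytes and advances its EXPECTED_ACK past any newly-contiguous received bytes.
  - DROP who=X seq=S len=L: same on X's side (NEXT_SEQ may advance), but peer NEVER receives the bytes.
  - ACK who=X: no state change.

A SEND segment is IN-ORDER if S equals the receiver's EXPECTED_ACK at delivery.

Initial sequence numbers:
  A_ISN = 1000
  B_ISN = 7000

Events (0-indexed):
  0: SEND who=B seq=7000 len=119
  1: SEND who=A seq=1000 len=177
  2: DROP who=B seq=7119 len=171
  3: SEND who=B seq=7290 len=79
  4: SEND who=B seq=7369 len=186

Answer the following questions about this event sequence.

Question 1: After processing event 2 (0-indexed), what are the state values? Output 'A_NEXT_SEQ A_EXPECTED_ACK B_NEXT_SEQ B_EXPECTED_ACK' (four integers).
After event 0: A_seq=1000 A_ack=7119 B_seq=7119 B_ack=1000
After event 1: A_seq=1177 A_ack=7119 B_seq=7119 B_ack=1177
After event 2: A_seq=1177 A_ack=7119 B_seq=7290 B_ack=1177

1177 7119 7290 1177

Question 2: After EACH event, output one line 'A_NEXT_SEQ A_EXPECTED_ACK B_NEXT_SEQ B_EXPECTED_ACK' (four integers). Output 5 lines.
1000 7119 7119 1000
1177 7119 7119 1177
1177 7119 7290 1177
1177 7119 7369 1177
1177 7119 7555 1177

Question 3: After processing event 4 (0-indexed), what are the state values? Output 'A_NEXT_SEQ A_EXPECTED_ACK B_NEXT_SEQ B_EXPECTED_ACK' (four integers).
After event 0: A_seq=1000 A_ack=7119 B_seq=7119 B_ack=1000
After event 1: A_seq=1177 A_ack=7119 B_seq=7119 B_ack=1177
After event 2: A_seq=1177 A_ack=7119 B_seq=7290 B_ack=1177
After event 3: A_seq=1177 A_ack=7119 B_seq=7369 B_ack=1177
After event 4: A_seq=1177 A_ack=7119 B_seq=7555 B_ack=1177

1177 7119 7555 1177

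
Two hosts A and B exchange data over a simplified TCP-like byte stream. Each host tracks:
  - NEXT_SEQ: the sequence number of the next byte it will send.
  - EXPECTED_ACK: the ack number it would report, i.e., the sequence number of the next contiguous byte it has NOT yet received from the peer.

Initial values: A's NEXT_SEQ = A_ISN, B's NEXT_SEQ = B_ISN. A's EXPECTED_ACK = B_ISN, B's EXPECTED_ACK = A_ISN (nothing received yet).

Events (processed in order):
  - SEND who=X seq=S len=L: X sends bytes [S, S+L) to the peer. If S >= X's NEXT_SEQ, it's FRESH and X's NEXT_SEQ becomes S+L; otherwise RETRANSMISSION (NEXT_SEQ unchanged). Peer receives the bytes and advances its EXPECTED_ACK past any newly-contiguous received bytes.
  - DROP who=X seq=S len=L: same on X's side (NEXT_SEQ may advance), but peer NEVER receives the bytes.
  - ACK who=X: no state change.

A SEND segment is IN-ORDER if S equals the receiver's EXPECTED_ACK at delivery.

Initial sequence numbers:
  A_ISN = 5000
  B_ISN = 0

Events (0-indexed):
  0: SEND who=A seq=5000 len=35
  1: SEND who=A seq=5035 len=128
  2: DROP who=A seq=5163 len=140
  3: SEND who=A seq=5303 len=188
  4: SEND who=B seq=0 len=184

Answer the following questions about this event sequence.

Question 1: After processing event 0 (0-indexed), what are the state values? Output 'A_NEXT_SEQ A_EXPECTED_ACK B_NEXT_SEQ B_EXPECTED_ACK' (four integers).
After event 0: A_seq=5035 A_ack=0 B_seq=0 B_ack=5035

5035 0 0 5035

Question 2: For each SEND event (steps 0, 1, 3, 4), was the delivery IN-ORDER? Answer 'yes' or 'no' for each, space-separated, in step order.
Answer: yes yes no yes

Derivation:
Step 0: SEND seq=5000 -> in-order
Step 1: SEND seq=5035 -> in-order
Step 3: SEND seq=5303 -> out-of-order
Step 4: SEND seq=0 -> in-order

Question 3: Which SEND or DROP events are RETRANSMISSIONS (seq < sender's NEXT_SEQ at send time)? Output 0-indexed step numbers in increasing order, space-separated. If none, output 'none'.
Answer: none

Derivation:
Step 0: SEND seq=5000 -> fresh
Step 1: SEND seq=5035 -> fresh
Step 2: DROP seq=5163 -> fresh
Step 3: SEND seq=5303 -> fresh
Step 4: SEND seq=0 -> fresh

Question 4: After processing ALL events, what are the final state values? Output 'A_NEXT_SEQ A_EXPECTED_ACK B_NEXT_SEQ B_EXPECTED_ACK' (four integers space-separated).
Answer: 5491 184 184 5163

Derivation:
After event 0: A_seq=5035 A_ack=0 B_seq=0 B_ack=5035
After event 1: A_seq=5163 A_ack=0 B_seq=0 B_ack=5163
After event 2: A_seq=5303 A_ack=0 B_seq=0 B_ack=5163
After event 3: A_seq=5491 A_ack=0 B_seq=0 B_ack=5163
After event 4: A_seq=5491 A_ack=184 B_seq=184 B_ack=5163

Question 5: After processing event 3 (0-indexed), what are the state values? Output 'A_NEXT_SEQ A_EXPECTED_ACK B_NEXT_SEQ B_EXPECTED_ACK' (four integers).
After event 0: A_seq=5035 A_ack=0 B_seq=0 B_ack=5035
After event 1: A_seq=5163 A_ack=0 B_seq=0 B_ack=5163
After event 2: A_seq=5303 A_ack=0 B_seq=0 B_ack=5163
After event 3: A_seq=5491 A_ack=0 B_seq=0 B_ack=5163

5491 0 0 5163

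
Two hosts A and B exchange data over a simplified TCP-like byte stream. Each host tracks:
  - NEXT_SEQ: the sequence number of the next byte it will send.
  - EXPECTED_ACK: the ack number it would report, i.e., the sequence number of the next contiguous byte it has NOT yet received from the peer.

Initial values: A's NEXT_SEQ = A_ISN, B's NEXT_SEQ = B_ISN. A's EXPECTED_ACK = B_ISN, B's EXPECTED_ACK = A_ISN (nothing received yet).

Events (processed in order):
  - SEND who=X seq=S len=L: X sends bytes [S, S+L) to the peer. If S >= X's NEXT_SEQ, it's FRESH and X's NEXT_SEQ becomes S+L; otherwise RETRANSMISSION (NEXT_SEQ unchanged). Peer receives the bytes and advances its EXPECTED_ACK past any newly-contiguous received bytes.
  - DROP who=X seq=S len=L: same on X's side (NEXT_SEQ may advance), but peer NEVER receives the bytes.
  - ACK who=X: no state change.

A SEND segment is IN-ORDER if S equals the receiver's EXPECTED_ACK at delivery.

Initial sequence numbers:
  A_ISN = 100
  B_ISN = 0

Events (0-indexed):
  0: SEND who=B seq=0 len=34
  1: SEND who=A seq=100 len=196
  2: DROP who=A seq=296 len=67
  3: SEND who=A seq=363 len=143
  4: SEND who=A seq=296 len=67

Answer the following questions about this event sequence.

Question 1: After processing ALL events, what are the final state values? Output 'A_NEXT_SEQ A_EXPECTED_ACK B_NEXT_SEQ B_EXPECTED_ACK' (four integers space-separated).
Answer: 506 34 34 506

Derivation:
After event 0: A_seq=100 A_ack=34 B_seq=34 B_ack=100
After event 1: A_seq=296 A_ack=34 B_seq=34 B_ack=296
After event 2: A_seq=363 A_ack=34 B_seq=34 B_ack=296
After event 3: A_seq=506 A_ack=34 B_seq=34 B_ack=296
After event 4: A_seq=506 A_ack=34 B_seq=34 B_ack=506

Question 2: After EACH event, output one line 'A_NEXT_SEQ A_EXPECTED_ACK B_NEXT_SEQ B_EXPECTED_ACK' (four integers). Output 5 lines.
100 34 34 100
296 34 34 296
363 34 34 296
506 34 34 296
506 34 34 506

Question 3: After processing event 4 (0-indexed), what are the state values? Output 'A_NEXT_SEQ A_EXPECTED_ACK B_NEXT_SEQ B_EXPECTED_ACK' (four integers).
After event 0: A_seq=100 A_ack=34 B_seq=34 B_ack=100
After event 1: A_seq=296 A_ack=34 B_seq=34 B_ack=296
After event 2: A_seq=363 A_ack=34 B_seq=34 B_ack=296
After event 3: A_seq=506 A_ack=34 B_seq=34 B_ack=296
After event 4: A_seq=506 A_ack=34 B_seq=34 B_ack=506

506 34 34 506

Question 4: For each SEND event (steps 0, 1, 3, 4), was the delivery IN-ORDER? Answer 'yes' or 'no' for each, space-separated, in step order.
Step 0: SEND seq=0 -> in-order
Step 1: SEND seq=100 -> in-order
Step 3: SEND seq=363 -> out-of-order
Step 4: SEND seq=296 -> in-order

Answer: yes yes no yes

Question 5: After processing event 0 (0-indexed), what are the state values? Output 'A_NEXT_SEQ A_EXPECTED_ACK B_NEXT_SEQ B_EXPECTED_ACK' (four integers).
After event 0: A_seq=100 A_ack=34 B_seq=34 B_ack=100

100 34 34 100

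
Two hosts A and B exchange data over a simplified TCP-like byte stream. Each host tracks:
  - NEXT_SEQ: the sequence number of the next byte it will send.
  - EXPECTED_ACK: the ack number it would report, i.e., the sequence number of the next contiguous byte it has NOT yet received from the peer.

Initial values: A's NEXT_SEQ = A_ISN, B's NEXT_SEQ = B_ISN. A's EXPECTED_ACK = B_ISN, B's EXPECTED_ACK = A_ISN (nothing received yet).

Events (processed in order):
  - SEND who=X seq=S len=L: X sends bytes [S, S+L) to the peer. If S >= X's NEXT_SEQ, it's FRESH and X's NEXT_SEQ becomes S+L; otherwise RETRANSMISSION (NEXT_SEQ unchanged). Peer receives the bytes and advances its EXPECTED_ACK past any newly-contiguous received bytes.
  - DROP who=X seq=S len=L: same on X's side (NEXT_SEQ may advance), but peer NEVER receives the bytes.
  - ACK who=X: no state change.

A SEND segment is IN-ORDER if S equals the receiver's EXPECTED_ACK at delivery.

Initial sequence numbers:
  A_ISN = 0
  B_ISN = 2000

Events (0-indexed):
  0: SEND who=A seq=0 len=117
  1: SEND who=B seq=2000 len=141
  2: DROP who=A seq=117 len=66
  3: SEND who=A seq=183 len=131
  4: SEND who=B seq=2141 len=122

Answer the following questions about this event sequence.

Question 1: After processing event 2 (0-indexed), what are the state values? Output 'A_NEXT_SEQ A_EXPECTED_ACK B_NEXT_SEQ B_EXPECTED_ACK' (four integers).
After event 0: A_seq=117 A_ack=2000 B_seq=2000 B_ack=117
After event 1: A_seq=117 A_ack=2141 B_seq=2141 B_ack=117
After event 2: A_seq=183 A_ack=2141 B_seq=2141 B_ack=117

183 2141 2141 117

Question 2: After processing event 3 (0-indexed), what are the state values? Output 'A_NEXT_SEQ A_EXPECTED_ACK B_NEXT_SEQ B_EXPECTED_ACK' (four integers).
After event 0: A_seq=117 A_ack=2000 B_seq=2000 B_ack=117
After event 1: A_seq=117 A_ack=2141 B_seq=2141 B_ack=117
After event 2: A_seq=183 A_ack=2141 B_seq=2141 B_ack=117
After event 3: A_seq=314 A_ack=2141 B_seq=2141 B_ack=117

314 2141 2141 117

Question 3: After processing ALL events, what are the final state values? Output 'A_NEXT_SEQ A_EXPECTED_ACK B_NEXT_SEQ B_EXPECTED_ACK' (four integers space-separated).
Answer: 314 2263 2263 117

Derivation:
After event 0: A_seq=117 A_ack=2000 B_seq=2000 B_ack=117
After event 1: A_seq=117 A_ack=2141 B_seq=2141 B_ack=117
After event 2: A_seq=183 A_ack=2141 B_seq=2141 B_ack=117
After event 3: A_seq=314 A_ack=2141 B_seq=2141 B_ack=117
After event 4: A_seq=314 A_ack=2263 B_seq=2263 B_ack=117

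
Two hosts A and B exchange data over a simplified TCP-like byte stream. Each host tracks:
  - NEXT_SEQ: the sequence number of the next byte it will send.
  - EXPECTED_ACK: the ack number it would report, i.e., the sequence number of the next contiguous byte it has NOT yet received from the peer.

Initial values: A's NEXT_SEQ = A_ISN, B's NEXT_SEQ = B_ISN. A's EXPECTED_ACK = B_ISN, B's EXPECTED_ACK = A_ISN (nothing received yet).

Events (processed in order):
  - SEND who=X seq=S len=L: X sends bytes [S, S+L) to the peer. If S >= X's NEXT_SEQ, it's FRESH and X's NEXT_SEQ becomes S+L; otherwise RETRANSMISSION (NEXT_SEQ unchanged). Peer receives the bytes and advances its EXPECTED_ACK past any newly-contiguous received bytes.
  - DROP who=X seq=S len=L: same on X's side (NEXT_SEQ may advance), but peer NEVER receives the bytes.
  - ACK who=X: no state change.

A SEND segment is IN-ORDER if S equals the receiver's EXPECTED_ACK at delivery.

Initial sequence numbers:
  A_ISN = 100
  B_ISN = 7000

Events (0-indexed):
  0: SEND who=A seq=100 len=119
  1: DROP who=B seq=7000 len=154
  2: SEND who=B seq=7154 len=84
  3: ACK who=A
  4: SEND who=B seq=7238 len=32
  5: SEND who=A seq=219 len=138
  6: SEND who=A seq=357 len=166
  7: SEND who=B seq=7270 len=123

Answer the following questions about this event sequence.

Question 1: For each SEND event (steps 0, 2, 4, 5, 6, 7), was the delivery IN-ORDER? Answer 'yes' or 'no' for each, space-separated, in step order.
Step 0: SEND seq=100 -> in-order
Step 2: SEND seq=7154 -> out-of-order
Step 4: SEND seq=7238 -> out-of-order
Step 5: SEND seq=219 -> in-order
Step 6: SEND seq=357 -> in-order
Step 7: SEND seq=7270 -> out-of-order

Answer: yes no no yes yes no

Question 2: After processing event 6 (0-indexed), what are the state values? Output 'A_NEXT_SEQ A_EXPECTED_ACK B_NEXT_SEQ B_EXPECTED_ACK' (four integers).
After event 0: A_seq=219 A_ack=7000 B_seq=7000 B_ack=219
After event 1: A_seq=219 A_ack=7000 B_seq=7154 B_ack=219
After event 2: A_seq=219 A_ack=7000 B_seq=7238 B_ack=219
After event 3: A_seq=219 A_ack=7000 B_seq=7238 B_ack=219
After event 4: A_seq=219 A_ack=7000 B_seq=7270 B_ack=219
After event 5: A_seq=357 A_ack=7000 B_seq=7270 B_ack=357
After event 6: A_seq=523 A_ack=7000 B_seq=7270 B_ack=523

523 7000 7270 523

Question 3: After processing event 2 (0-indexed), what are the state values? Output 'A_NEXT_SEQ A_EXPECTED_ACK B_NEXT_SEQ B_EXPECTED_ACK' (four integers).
After event 0: A_seq=219 A_ack=7000 B_seq=7000 B_ack=219
After event 1: A_seq=219 A_ack=7000 B_seq=7154 B_ack=219
After event 2: A_seq=219 A_ack=7000 B_seq=7238 B_ack=219

219 7000 7238 219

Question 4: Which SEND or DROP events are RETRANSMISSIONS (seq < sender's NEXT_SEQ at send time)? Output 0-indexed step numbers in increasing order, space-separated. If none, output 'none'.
Answer: none

Derivation:
Step 0: SEND seq=100 -> fresh
Step 1: DROP seq=7000 -> fresh
Step 2: SEND seq=7154 -> fresh
Step 4: SEND seq=7238 -> fresh
Step 5: SEND seq=219 -> fresh
Step 6: SEND seq=357 -> fresh
Step 7: SEND seq=7270 -> fresh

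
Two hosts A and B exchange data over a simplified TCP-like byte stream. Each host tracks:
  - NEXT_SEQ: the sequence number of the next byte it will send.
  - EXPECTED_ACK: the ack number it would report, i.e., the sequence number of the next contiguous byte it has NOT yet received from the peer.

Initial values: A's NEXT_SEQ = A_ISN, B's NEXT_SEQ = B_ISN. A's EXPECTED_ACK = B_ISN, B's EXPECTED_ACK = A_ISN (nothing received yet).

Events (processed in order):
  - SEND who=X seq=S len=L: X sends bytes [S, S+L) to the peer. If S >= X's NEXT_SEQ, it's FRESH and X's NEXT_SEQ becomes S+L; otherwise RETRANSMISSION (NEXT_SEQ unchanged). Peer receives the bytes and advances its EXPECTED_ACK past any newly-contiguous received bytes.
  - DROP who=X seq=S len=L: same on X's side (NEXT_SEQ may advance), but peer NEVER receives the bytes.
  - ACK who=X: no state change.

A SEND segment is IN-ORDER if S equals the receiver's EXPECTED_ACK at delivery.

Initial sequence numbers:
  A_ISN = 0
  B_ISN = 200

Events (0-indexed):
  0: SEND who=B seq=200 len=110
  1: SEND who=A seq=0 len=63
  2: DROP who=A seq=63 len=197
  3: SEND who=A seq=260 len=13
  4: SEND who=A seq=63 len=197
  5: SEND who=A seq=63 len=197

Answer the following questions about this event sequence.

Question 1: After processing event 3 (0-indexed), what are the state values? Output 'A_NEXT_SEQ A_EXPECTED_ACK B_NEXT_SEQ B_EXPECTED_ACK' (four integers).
After event 0: A_seq=0 A_ack=310 B_seq=310 B_ack=0
After event 1: A_seq=63 A_ack=310 B_seq=310 B_ack=63
After event 2: A_seq=260 A_ack=310 B_seq=310 B_ack=63
After event 3: A_seq=273 A_ack=310 B_seq=310 B_ack=63

273 310 310 63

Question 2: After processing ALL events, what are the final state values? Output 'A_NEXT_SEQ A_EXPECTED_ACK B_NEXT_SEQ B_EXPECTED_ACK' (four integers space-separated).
After event 0: A_seq=0 A_ack=310 B_seq=310 B_ack=0
After event 1: A_seq=63 A_ack=310 B_seq=310 B_ack=63
After event 2: A_seq=260 A_ack=310 B_seq=310 B_ack=63
After event 3: A_seq=273 A_ack=310 B_seq=310 B_ack=63
After event 4: A_seq=273 A_ack=310 B_seq=310 B_ack=273
After event 5: A_seq=273 A_ack=310 B_seq=310 B_ack=273

Answer: 273 310 310 273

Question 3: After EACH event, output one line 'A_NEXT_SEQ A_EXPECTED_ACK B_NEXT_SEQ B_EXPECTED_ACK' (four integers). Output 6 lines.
0 310 310 0
63 310 310 63
260 310 310 63
273 310 310 63
273 310 310 273
273 310 310 273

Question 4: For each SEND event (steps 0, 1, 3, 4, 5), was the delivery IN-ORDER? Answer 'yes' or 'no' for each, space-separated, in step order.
Answer: yes yes no yes no

Derivation:
Step 0: SEND seq=200 -> in-order
Step 1: SEND seq=0 -> in-order
Step 3: SEND seq=260 -> out-of-order
Step 4: SEND seq=63 -> in-order
Step 5: SEND seq=63 -> out-of-order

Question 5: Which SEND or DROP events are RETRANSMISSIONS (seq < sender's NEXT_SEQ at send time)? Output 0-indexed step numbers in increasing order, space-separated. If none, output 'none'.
Answer: 4 5

Derivation:
Step 0: SEND seq=200 -> fresh
Step 1: SEND seq=0 -> fresh
Step 2: DROP seq=63 -> fresh
Step 3: SEND seq=260 -> fresh
Step 4: SEND seq=63 -> retransmit
Step 5: SEND seq=63 -> retransmit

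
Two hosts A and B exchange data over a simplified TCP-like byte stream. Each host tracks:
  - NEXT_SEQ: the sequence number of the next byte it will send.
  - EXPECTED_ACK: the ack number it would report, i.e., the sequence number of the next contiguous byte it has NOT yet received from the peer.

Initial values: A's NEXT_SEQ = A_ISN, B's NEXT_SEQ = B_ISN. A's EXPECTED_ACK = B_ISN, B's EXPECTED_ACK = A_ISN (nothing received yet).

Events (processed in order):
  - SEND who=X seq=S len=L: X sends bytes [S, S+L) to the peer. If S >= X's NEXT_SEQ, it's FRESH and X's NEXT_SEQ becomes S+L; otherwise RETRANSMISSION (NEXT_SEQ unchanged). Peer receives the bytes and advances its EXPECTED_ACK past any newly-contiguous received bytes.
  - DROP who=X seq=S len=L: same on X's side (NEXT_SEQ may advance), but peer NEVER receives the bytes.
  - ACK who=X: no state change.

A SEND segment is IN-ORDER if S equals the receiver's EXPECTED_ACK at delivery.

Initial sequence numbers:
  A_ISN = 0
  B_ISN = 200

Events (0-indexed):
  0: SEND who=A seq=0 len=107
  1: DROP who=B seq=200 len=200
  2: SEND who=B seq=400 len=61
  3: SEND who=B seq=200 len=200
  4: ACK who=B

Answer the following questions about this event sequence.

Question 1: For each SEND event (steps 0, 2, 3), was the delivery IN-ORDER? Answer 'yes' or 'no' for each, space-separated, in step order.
Answer: yes no yes

Derivation:
Step 0: SEND seq=0 -> in-order
Step 2: SEND seq=400 -> out-of-order
Step 3: SEND seq=200 -> in-order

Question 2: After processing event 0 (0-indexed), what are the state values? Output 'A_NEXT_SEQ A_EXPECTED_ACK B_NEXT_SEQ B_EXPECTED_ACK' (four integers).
After event 0: A_seq=107 A_ack=200 B_seq=200 B_ack=107

107 200 200 107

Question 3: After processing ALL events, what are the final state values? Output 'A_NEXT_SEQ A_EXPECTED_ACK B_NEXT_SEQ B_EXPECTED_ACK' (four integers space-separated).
Answer: 107 461 461 107

Derivation:
After event 0: A_seq=107 A_ack=200 B_seq=200 B_ack=107
After event 1: A_seq=107 A_ack=200 B_seq=400 B_ack=107
After event 2: A_seq=107 A_ack=200 B_seq=461 B_ack=107
After event 3: A_seq=107 A_ack=461 B_seq=461 B_ack=107
After event 4: A_seq=107 A_ack=461 B_seq=461 B_ack=107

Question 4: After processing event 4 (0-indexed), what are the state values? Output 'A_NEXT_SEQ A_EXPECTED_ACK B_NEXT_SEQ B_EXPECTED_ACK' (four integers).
After event 0: A_seq=107 A_ack=200 B_seq=200 B_ack=107
After event 1: A_seq=107 A_ack=200 B_seq=400 B_ack=107
After event 2: A_seq=107 A_ack=200 B_seq=461 B_ack=107
After event 3: A_seq=107 A_ack=461 B_seq=461 B_ack=107
After event 4: A_seq=107 A_ack=461 B_seq=461 B_ack=107

107 461 461 107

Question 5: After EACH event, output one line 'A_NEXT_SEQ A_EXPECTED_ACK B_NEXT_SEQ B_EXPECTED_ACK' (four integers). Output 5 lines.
107 200 200 107
107 200 400 107
107 200 461 107
107 461 461 107
107 461 461 107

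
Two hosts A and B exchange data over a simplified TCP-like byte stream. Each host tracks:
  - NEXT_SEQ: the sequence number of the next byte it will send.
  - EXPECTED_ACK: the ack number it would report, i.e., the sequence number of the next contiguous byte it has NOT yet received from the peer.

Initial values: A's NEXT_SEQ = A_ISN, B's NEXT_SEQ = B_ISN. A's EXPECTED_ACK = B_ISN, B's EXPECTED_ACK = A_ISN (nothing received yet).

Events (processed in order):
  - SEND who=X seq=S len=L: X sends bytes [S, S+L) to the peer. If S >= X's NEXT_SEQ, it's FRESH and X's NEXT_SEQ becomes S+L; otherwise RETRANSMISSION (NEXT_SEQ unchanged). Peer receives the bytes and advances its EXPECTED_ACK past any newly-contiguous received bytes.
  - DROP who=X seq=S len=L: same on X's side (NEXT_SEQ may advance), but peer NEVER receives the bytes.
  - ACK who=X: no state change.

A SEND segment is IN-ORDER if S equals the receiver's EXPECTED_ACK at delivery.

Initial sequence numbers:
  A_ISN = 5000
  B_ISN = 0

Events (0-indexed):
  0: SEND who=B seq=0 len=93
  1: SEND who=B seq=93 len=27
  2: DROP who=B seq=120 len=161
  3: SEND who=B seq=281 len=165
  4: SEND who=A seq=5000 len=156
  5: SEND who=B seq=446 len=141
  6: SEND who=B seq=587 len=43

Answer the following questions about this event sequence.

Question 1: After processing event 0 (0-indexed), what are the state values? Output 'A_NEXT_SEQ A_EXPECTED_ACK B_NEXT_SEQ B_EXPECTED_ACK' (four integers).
After event 0: A_seq=5000 A_ack=93 B_seq=93 B_ack=5000

5000 93 93 5000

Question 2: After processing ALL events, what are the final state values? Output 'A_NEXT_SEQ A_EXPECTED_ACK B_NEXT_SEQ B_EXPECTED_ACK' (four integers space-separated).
Answer: 5156 120 630 5156

Derivation:
After event 0: A_seq=5000 A_ack=93 B_seq=93 B_ack=5000
After event 1: A_seq=5000 A_ack=120 B_seq=120 B_ack=5000
After event 2: A_seq=5000 A_ack=120 B_seq=281 B_ack=5000
After event 3: A_seq=5000 A_ack=120 B_seq=446 B_ack=5000
After event 4: A_seq=5156 A_ack=120 B_seq=446 B_ack=5156
After event 5: A_seq=5156 A_ack=120 B_seq=587 B_ack=5156
After event 6: A_seq=5156 A_ack=120 B_seq=630 B_ack=5156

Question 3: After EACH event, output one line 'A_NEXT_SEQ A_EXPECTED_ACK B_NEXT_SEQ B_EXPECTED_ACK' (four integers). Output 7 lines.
5000 93 93 5000
5000 120 120 5000
5000 120 281 5000
5000 120 446 5000
5156 120 446 5156
5156 120 587 5156
5156 120 630 5156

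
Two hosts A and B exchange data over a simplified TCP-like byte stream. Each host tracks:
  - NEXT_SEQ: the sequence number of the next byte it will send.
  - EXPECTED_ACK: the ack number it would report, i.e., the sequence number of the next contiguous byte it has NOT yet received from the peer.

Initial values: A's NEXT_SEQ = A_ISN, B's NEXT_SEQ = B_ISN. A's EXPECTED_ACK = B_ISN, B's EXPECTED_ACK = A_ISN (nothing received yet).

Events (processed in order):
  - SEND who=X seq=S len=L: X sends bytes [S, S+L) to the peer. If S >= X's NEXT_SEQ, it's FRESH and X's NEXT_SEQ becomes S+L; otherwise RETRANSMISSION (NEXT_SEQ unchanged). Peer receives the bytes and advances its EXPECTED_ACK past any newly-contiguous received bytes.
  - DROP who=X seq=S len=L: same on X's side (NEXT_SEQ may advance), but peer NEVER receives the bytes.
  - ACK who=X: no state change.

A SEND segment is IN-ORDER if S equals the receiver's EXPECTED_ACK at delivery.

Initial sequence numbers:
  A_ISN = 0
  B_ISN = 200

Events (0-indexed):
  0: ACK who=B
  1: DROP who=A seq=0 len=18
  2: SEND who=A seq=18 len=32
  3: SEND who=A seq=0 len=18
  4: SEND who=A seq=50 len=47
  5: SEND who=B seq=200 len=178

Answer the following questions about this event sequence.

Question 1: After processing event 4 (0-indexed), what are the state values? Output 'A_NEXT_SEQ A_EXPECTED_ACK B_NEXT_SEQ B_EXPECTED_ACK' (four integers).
After event 0: A_seq=0 A_ack=200 B_seq=200 B_ack=0
After event 1: A_seq=18 A_ack=200 B_seq=200 B_ack=0
After event 2: A_seq=50 A_ack=200 B_seq=200 B_ack=0
After event 3: A_seq=50 A_ack=200 B_seq=200 B_ack=50
After event 4: A_seq=97 A_ack=200 B_seq=200 B_ack=97

97 200 200 97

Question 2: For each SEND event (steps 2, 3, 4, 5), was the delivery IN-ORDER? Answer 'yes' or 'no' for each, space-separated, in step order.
Step 2: SEND seq=18 -> out-of-order
Step 3: SEND seq=0 -> in-order
Step 4: SEND seq=50 -> in-order
Step 5: SEND seq=200 -> in-order

Answer: no yes yes yes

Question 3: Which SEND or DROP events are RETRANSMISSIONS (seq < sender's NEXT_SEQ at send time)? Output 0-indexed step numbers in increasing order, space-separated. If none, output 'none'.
Answer: 3

Derivation:
Step 1: DROP seq=0 -> fresh
Step 2: SEND seq=18 -> fresh
Step 3: SEND seq=0 -> retransmit
Step 4: SEND seq=50 -> fresh
Step 5: SEND seq=200 -> fresh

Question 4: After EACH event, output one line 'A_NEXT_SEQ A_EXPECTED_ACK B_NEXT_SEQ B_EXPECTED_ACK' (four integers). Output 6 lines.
0 200 200 0
18 200 200 0
50 200 200 0
50 200 200 50
97 200 200 97
97 378 378 97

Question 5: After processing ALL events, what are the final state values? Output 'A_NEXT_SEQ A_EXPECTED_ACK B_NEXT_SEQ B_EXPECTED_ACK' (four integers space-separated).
After event 0: A_seq=0 A_ack=200 B_seq=200 B_ack=0
After event 1: A_seq=18 A_ack=200 B_seq=200 B_ack=0
After event 2: A_seq=50 A_ack=200 B_seq=200 B_ack=0
After event 3: A_seq=50 A_ack=200 B_seq=200 B_ack=50
After event 4: A_seq=97 A_ack=200 B_seq=200 B_ack=97
After event 5: A_seq=97 A_ack=378 B_seq=378 B_ack=97

Answer: 97 378 378 97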